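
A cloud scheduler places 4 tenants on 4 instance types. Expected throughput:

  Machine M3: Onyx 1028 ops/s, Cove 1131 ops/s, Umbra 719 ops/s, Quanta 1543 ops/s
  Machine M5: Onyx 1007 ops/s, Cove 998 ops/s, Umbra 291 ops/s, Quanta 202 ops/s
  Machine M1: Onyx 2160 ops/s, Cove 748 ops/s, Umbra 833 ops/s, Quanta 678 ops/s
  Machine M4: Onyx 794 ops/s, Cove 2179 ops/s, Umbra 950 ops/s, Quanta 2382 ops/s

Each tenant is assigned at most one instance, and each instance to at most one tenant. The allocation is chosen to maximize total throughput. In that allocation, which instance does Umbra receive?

Optimal: Onyx→Machine M1 (2160 ops/s), Cove→Machine M5 (998 ops/s), Umbra→Machine M3 (719 ops/s), Quanta→Machine M4 (2382 ops/s) — total 2160+998+719+2382 = 6259 ops/s.
Next-best assignment: Onyx→Machine M1, Cove→Machine M4, Umbra→Machine M5, Quanta→Machine M3 = 6173 ops/s.
No other one-to-one assignment exceeds 6259 ops/s.
Umbra's own top instance is Machine M4 (950 ops/s), but forcing Umbra→Machine M4 and reassigning the rest optimally gives only 5651 ops/s — worse by 608.

Umbra receives Machine M3.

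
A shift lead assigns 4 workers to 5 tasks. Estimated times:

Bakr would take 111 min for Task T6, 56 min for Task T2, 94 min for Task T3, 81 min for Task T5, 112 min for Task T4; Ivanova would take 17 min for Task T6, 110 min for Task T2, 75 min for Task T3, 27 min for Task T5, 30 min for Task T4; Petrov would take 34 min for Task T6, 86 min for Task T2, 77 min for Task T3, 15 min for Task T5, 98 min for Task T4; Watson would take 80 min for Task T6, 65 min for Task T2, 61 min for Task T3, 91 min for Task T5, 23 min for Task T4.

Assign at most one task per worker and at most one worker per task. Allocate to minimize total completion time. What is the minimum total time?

Min total: 111 min

Optimal: Bakr→Task T2 (56 min), Ivanova→Task T6 (17 min), Petrov→Task T5 (15 min), Watson→Task T4 (23 min) — total 56+17+15+23 = 111 min.
Column-greedy (each task in turn goes to its cheapest remaining worker) gives 149 min, worse by 38.
Next-best assignment: Bakr→Task T2, Ivanova→Task T5, Petrov→Task T6, Watson→Task T4 = 140 min.
Checked against all permutations: 111 min is optimal.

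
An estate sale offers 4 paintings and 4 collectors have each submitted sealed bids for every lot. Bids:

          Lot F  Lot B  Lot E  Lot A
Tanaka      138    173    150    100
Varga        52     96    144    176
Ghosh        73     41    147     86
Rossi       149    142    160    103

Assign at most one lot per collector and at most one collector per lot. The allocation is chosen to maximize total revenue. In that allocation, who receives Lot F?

Optimal: Tanaka→Lot B ($173), Varga→Lot A ($176), Ghosh→Lot E ($147), Rossi→Lot F ($149) — total 173+176+147+149 = $645.
Max-entry greedy (repeatedly take the single best remaining cell) gives $582, worse by 63.
Every other assignment is strictly worse.
Rossi's own top lot is Lot E ($160), but forcing Rossi→Lot E and reassigning the rest optimally gives only $582 — worse by 63.

Rossi receives Lot F.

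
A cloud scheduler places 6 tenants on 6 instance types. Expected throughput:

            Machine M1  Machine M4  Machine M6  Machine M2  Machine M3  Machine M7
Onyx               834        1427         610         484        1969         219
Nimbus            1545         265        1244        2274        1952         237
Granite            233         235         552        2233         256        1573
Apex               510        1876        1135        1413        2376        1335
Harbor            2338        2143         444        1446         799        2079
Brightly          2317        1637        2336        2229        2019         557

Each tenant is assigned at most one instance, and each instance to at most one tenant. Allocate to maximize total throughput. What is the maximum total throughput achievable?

Optimal: Onyx→Machine M3 (1969 ops/s), Nimbus→Machine M2 (2274 ops/s), Granite→Machine M7 (1573 ops/s), Apex→Machine M4 (1876 ops/s), Harbor→Machine M1 (2338 ops/s), Brightly→Machine M6 (2336 ops/s) — total 1969+2274+1573+1876+2338+2336 = 12366 ops/s.
Max-entry greedy (repeatedly take the single best remaining cell) gives 12324 ops/s, worse by 42.
Swapping Brightly↔Onyx (Brightly→Machine M3 2019 ops/s, Onyx→Machine M6 610 ops/s) loses 1676.
Checked against all permutations: 12366 ops/s is optimal.

Max total: 12366 ops/s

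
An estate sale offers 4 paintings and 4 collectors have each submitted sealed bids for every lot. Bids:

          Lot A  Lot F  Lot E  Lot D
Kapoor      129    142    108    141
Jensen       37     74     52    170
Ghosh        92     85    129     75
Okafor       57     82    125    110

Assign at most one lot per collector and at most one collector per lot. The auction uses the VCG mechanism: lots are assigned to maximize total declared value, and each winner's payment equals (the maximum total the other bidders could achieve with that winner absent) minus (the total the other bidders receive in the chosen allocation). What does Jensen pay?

Efficient allocation: Kapoor→Lot F ($142), Jensen→Lot D ($170), Ghosh→Lot A ($92), Okafor→Lot E ($125); total welfare W = $529.
Jensen receives Lot D at value $170, so the others get W − 170 = $359.
Without Jensen: best allocation of the remaining 3 bidders over all 4 lots is Kapoor→Lot F ($142), Ghosh→Lot E ($129), Okafor→Lot D ($110), total $381.
VCG payment = (others' best without Jensen) − (others' welfare with Jensen) = 381 − 359 = $22.

Jensen pays $22.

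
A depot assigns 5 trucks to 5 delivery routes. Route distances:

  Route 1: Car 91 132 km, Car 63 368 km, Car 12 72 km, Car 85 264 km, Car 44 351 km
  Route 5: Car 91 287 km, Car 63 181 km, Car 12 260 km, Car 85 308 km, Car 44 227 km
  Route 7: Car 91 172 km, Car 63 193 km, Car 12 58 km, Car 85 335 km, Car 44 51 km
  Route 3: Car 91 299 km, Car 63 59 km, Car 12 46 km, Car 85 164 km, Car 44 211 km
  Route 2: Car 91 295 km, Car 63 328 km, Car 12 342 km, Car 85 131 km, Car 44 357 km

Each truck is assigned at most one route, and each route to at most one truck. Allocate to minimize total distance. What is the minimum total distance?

Optimal: Car 91→Route 1 (132 km), Car 63→Route 5 (181 km), Car 12→Route 3 (46 km), Car 85→Route 2 (131 km), Car 44→Route 7 (51 km) — total 132+181+46+131+51 = 541 km.
Row-greedy (each truck in turn takes its cheapest remaining route) gives 607 km, worse by 66.

Minimum total: 541 km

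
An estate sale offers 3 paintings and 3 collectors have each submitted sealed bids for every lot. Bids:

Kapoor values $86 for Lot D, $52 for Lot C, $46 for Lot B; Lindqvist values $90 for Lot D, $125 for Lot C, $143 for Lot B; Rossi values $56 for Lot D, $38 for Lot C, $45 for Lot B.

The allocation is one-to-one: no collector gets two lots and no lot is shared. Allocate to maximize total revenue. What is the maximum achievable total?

Max total: $267

This is a one-to-one assignment (maximum-weight bipartite matching).
Optimal: Kapoor→Lot D ($86), Lindqvist→Lot B ($143), Rossi→Lot C ($38) — total 86+143+38 = $267.
Column-greedy (each lot in turn goes to its best remaining collector) gives $187, worse by 80.
Swapping Rossi↔Kapoor (Rossi→Lot D $56, Kapoor→Lot C $52) loses 16.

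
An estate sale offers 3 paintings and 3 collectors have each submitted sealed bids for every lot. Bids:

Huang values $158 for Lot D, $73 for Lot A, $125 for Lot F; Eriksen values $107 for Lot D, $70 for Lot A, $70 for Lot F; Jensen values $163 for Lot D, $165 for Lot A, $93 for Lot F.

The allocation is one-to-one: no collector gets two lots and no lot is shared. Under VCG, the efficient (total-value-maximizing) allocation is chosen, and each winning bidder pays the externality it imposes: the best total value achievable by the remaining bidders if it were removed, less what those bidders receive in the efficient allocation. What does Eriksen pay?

Eriksen pays $33.

Efficient allocation: Huang→Lot F ($125), Eriksen→Lot D ($107), Jensen→Lot A ($165); total welfare W = $397.
Eriksen receives Lot D at value $107, so the others get W − 107 = $290.
Without Eriksen: best allocation of the remaining 2 bidders over all 3 lots is Huang→Lot D ($158), Jensen→Lot A ($165), total $323.
VCG payment = (others' best without Eriksen) − (others' welfare with Eriksen) = 323 − 290 = $33.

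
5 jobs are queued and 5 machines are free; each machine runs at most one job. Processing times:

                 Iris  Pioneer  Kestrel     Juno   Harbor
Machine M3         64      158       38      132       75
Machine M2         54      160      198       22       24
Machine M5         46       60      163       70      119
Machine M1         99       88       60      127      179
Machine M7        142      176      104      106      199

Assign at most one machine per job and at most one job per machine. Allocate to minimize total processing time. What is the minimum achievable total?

Optimal: Iris→Machine M5 (46 min), Pioneer→Machine M1 (88 min), Kestrel→Machine M3 (38 min), Juno→Machine M7 (106 min), Harbor→Machine M2 (24 min) — total 46+88+38+106+24 = 302 min.
Row-greedy (each job in turn takes its cheapest remaining machine) gives 393 min, worse by 91.
Next-best assignment: Iris→Machine M3, Pioneer→Machine M5, Kestrel→Machine M1, Juno→Machine M7, Harbor→Machine M2 = 314 min.
No other one-to-one assignment undercuts 302 min.

Min total: 302 min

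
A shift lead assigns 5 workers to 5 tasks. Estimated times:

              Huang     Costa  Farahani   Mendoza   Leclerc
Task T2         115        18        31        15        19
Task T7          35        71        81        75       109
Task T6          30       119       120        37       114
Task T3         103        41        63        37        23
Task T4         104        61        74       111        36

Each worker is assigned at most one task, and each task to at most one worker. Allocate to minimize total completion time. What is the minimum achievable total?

Optimal: Huang→Task T7 (35 min), Costa→Task T3 (41 min), Farahani→Task T2 (31 min), Mendoza→Task T6 (37 min), Leclerc→Task T4 (36 min) — total 35+41+31+37+36 = 180 min.
Next-best assignment: Huang→Task T7, Costa→Task T2, Farahani→Task T4, Mendoza→Task T6, Leclerc→Task T3 = 187 min.

Min total: 180 min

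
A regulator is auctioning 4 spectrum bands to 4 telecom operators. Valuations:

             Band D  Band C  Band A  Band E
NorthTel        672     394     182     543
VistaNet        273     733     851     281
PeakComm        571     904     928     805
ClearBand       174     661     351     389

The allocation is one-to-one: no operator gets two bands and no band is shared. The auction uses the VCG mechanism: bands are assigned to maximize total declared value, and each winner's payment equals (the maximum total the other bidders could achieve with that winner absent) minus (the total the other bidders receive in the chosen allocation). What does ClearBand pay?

ClearBand pays $99M.

Efficient allocation: NorthTel→Band D ($672M), VistaNet→Band A ($851M), PeakComm→Band E ($805M), ClearBand→Band C ($661M); total welfare W = $2989M.
ClearBand receives Band C at value $661M, so the others get W − 661 = $2328M.
Without ClearBand: best allocation of the remaining 3 bidders over all 4 bands is NorthTel→Band D ($672M), VistaNet→Band A ($851M), PeakComm→Band C ($904M), total $2427M.
VCG payment = (others' best without ClearBand) − (others' welfare with ClearBand) = 2427 − 2328 = $99M.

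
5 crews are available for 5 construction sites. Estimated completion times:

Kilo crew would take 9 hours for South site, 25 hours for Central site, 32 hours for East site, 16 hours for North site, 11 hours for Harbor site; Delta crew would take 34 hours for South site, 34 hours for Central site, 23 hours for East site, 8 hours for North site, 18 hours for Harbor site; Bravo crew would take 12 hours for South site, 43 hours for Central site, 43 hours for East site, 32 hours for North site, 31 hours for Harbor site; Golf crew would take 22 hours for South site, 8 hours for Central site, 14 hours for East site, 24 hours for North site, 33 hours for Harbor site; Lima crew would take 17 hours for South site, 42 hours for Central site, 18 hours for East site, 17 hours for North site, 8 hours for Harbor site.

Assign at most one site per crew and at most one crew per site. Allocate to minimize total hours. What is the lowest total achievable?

Minimum total: 57 hours

Optimal: Kilo crew→Harbor site (11 hours), Delta crew→North site (8 hours), Bravo crew→South site (12 hours), Golf crew→Central site (8 hours), Lima crew→East site (18 hours) — total 11+8+12+8+18 = 57 hours.
Swapping Delta crew↔Bravo crew (Delta crew→South site 34 hours, Bravo crew→North site 32 hours) adds 46.
Every other assignment is strictly worse.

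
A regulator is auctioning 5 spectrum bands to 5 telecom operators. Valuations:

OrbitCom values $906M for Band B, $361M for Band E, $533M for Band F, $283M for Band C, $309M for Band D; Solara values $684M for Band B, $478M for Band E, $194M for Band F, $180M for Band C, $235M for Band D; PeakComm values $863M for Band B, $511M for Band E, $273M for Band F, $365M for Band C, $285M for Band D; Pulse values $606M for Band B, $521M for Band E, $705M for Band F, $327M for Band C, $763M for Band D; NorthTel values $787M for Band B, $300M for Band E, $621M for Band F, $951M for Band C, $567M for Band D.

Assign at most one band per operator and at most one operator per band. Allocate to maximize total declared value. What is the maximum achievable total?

This is the linear assignment problem.
Optimal: OrbitCom→Band F ($533M), Solara→Band E ($478M), PeakComm→Band B ($863M), Pulse→Band D ($763M), NorthTel→Band C ($951M) — total 533+478+863+763+951 = $3588M.
Row-greedy (each operator in turn takes its best remaining band) gives $3133M, worse by 455.
Every other assignment is strictly worse.

Max total: $3588M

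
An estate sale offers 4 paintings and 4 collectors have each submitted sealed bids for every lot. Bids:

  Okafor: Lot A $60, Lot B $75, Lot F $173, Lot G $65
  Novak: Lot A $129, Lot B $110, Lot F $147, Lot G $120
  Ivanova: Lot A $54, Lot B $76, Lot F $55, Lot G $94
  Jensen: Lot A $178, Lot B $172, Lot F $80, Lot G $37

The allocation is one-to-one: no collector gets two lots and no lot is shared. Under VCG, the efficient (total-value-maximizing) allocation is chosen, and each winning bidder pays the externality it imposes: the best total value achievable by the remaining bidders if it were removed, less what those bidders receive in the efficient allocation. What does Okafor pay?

Okafor pays $24.

Efficient allocation: Okafor→Lot F ($173), Novak→Lot A ($129), Ivanova→Lot G ($94), Jensen→Lot B ($172); total welfare W = $568.
Okafor receives Lot F at value $173, so the others get W − 173 = $395.
Without Okafor: best allocation of the remaining 3 bidders over all 4 lots is Novak→Lot F ($147), Ivanova→Lot G ($94), Jensen→Lot A ($178), total $419.
VCG payment = (others' best without Okafor) − (others' welfare with Okafor) = 419 − 395 = $24.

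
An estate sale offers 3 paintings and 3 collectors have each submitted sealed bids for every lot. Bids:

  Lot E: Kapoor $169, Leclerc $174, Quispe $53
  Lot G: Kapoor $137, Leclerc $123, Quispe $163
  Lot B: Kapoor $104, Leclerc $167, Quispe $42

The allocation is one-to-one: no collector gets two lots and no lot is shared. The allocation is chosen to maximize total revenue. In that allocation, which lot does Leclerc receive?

Leclerc receives Lot B.

Optimal: Kapoor→Lot E ($169), Leclerc→Lot B ($167), Quispe→Lot G ($163) — total 169+167+163 = $499.
Column-greedy (each lot in turn goes to its best remaining collector) gives $441, worse by 58.
Swapping Leclerc↔Kapoor (Leclerc→Lot E $174, Kapoor→Lot B $104) loses 58.
Leclerc's own top lot is Lot E ($174), but forcing Leclerc→Lot E and reassigning the rest optimally gives only $441 — worse by 58.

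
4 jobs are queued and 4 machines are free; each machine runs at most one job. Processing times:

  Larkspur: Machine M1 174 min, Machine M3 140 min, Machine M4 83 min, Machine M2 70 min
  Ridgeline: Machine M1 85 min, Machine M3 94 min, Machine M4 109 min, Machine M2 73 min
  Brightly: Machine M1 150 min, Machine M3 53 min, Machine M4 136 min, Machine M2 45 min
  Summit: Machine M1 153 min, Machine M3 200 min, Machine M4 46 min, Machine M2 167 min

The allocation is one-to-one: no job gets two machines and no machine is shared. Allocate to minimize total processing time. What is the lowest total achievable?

Min total: 254 min

This is the linear assignment problem.
Optimal: Larkspur→Machine M2 (70 min), Ridgeline→Machine M1 (85 min), Brightly→Machine M3 (53 min), Summit→Machine M4 (46 min) — total 70+85+53+46 = 254 min.
Min-entry greedy (repeatedly take the single cheapest remaining cell) gives 316 min, worse by 62.
Next-best assignment: Larkspur→Machine M3, Ridgeline→Machine M1, Brightly→Machine M2, Summit→Machine M4 = 316 min.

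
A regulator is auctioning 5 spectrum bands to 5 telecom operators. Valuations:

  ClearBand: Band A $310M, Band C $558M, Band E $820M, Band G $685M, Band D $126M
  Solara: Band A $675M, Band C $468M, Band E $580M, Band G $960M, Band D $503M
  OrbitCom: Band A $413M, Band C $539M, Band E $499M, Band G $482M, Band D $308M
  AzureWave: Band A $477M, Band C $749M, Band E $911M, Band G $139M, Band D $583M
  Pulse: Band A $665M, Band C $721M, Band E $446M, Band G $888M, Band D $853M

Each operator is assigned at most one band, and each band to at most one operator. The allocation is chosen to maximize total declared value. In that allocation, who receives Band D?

Pulse receives Band D.

Optimal: ClearBand→Band E ($820M), Solara→Band G ($960M), OrbitCom→Band A ($413M), AzureWave→Band C ($749M), Pulse→Band D ($853M) — total 820+960+413+749+853 = $3795M.
Next-best assignment: ClearBand→Band C, Solara→Band G, OrbitCom→Band A, AzureWave→Band E, Pulse→Band D = $3695M.
Swapping ClearBand↔Solara (ClearBand→Band G $685M, Solara→Band E $580M) loses 515.
Pulse's own top band is Band G ($888M), but forcing Pulse→Band G and reassigning the rest optimally gives only $3505M — worse by 290.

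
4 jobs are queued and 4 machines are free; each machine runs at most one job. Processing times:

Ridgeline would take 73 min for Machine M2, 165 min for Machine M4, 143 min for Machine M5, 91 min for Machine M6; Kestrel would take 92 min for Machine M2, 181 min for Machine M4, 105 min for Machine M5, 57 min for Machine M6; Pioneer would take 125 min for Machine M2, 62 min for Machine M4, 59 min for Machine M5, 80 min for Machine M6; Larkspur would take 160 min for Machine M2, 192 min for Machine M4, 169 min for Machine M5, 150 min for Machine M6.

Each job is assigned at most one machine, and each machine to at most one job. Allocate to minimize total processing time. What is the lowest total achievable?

Minimum total: 361 min

This is the linear assignment problem.
Optimal: Ridgeline→Machine M2 (73 min), Kestrel→Machine M6 (57 min), Pioneer→Machine M4 (62 min), Larkspur→Machine M5 (169 min) — total 73+57+62+169 = 361 min.
Column-greedy (each machine in turn goes to its cheapest remaining job) gives 390 min, worse by 29.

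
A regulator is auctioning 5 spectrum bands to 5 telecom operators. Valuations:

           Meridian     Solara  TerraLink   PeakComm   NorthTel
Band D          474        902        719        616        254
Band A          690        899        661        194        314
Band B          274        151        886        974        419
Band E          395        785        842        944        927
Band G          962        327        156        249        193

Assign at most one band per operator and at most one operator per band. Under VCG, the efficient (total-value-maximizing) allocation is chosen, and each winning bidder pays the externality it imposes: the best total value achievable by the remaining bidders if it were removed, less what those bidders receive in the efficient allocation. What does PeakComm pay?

PeakComm pays $170M.

Efficient allocation: Meridian→Band G ($962M), Solara→Band A ($899M), TerraLink→Band D ($719M), PeakComm→Band B ($974M), NorthTel→Band E ($927M); total welfare W = $4481M.
PeakComm receives Band B at value $974M, so the others get W − 974 = $3507M.
Without PeakComm: best allocation of the remaining 4 bidders over all 5 bands is Meridian→Band G ($962M), Solara→Band D ($902M), TerraLink→Band B ($886M), NorthTel→Band E ($927M), total $3677M.
VCG payment = (others' best without PeakComm) − (others' welfare with PeakComm) = 3677 − 3507 = $170M.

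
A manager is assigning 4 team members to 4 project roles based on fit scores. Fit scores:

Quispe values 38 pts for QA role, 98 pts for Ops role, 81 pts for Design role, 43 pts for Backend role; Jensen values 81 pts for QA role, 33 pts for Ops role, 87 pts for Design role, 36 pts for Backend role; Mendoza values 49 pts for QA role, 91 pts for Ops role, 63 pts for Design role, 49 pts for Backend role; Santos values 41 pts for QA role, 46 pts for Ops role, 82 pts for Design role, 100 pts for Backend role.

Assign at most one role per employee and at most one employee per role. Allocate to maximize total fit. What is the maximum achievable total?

Max total: 353 pts

This is a one-to-one assignment (maximum-weight bipartite matching).
Optimal: Quispe→Design role (81 pts), Jensen→QA role (81 pts), Mendoza→Ops role (91 pts), Santos→Backend role (100 pts) — total 81+81+91+100 = 353 pts.
Column-greedy (each role in turn goes to its best remaining employee) gives 310 pts, worse by 43.
Swapping Santos↔Mendoza (Santos→Ops role 46 pts, Mendoza→Backend role 49 pts) loses 96.
Every other assignment is strictly worse.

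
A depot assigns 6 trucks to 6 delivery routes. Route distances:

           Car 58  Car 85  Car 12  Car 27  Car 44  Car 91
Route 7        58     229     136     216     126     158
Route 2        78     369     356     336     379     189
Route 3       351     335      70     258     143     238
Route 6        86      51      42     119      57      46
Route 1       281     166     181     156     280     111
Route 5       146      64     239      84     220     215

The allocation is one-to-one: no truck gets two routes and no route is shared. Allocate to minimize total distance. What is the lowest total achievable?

Optimal: Car 58→Route 2 (78 km), Car 85→Route 6 (51 km), Car 12→Route 3 (70 km), Car 27→Route 5 (84 km), Car 44→Route 7 (126 km), Car 91→Route 1 (111 km) — total 78+51+70+84+126+111 = 520 km.
Next-best assignment: Car 58→Route 2, Car 85→Route 5, Car 12→Route 3, Car 27→Route 1, Car 44→Route 7, Car 91→Route 6 = 540 km.

Minimum total: 520 km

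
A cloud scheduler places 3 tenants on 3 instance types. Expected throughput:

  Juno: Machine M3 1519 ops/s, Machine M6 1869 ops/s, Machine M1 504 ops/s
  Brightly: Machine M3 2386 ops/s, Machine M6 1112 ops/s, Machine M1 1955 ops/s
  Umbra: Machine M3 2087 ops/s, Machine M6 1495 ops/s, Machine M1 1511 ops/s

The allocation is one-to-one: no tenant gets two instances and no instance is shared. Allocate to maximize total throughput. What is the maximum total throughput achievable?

Optimal: Juno→Machine M6 (1869 ops/s), Brightly→Machine M1 (1955 ops/s), Umbra→Machine M3 (2087 ops/s) — total 1869+1955+2087 = 5911 ops/s.
Next-best assignment: Juno→Machine M6, Brightly→Machine M3, Umbra→Machine M1 = 5766 ops/s.
Swapping Juno↔Umbra (Juno→Machine M3 1519 ops/s, Umbra→Machine M6 1495 ops/s) loses 942.
Checked against all permutations: 5911 ops/s is optimal.

Max total: 5911 ops/s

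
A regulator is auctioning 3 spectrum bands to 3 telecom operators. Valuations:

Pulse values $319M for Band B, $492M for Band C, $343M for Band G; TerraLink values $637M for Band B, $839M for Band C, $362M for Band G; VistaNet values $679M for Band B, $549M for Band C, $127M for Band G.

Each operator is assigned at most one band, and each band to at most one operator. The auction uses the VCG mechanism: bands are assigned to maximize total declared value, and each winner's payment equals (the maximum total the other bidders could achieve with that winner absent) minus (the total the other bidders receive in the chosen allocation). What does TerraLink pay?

TerraLink pays $149M.

Efficient allocation: Pulse→Band G ($343M), TerraLink→Band C ($839M), VistaNet→Band B ($679M); total welfare W = $1861M.
TerraLink receives Band C at value $839M, so the others get W − 839 = $1022M.
Without TerraLink: best allocation of the remaining 2 bidders over all 3 bands is Pulse→Band C ($492M), VistaNet→Band B ($679M), total $1171M.
VCG payment = (others' best without TerraLink) − (others' welfare with TerraLink) = 1171 − 1022 = $149M.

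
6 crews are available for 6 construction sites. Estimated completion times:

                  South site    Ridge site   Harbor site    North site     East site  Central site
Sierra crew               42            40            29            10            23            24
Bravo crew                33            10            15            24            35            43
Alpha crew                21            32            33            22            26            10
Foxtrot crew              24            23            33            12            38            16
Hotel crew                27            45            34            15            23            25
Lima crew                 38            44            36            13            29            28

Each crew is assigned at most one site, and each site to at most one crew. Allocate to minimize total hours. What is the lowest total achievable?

Optimal: Sierra crew→Harbor site (29 hours), Bravo crew→Ridge site (10 hours), Alpha crew→Central site (10 hours), Foxtrot crew→South site (24 hours), Hotel crew→East site (23 hours), Lima crew→North site (13 hours) — total 29+10+10+24+23+13 = 109 hours.
Next-best assignment: Sierra crew→East site, Bravo crew→Harbor site, Alpha crew→Central site, Foxtrot crew→Ridge site, Hotel crew→South site, Lima crew→North site = 111 hours.
Swapping Lima crew↔Hotel crew (Lima crew→East site 29 hours, Hotel crew→North site 15 hours) adds 8.
Checked against all permutations: 109 hours is optimal.

Minimum total: 109 hours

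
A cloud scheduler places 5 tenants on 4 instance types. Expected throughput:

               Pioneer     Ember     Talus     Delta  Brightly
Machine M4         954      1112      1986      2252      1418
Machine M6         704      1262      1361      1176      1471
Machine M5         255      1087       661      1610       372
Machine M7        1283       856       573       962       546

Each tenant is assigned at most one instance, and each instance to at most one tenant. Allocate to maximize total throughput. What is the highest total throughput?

Max total: 6350 ops/s

Optimal: Talus→Machine M4 (1986 ops/s), Brightly→Machine M6 (1471 ops/s), Delta→Machine M5 (1610 ops/s), Pioneer→Machine M7 (1283 ops/s) — total 1986+1471+1610+1283 = 6350 ops/s.
Row-greedy (each tenant in turn takes its best remaining instance) gives 6141 ops/s, worse by 209.
Next-best assignment: Talus→Machine M4, Ember→Machine M6, Delta→Machine M5, Pioneer→Machine M7 = 6141 ops/s.
Checked against all permutations: 6350 ops/s is optimal.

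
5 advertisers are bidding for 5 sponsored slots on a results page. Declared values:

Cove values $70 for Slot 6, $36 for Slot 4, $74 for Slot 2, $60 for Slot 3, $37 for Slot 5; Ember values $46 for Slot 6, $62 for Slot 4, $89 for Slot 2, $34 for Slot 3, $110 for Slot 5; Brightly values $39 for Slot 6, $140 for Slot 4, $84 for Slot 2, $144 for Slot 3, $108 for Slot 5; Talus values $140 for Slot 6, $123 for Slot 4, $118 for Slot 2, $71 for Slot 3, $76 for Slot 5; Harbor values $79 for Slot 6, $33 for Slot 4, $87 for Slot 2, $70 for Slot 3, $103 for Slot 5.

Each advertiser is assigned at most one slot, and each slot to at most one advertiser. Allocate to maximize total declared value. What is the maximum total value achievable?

Max total: $537

Optimal: Cove→Slot 3 ($60), Ember→Slot 5 ($110), Brightly→Slot 4 ($140), Talus→Slot 6 ($140), Harbor→Slot 2 ($87) — total 60+110+140+140+87 = $537.
Next-best assignment: Cove→Slot 6, Ember→Slot 5, Brightly→Slot 3, Talus→Slot 4, Harbor→Slot 2 = $534.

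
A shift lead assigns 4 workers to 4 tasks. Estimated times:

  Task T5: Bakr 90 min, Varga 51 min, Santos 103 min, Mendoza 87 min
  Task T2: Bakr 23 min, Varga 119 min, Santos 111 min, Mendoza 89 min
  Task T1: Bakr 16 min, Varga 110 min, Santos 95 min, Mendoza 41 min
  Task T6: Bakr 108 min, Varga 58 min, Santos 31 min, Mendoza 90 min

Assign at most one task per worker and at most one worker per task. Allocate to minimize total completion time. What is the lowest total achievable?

Optimal: Bakr→Task T2 (23 min), Varga→Task T5 (51 min), Santos→Task T6 (31 min), Mendoza→Task T1 (41 min) — total 23+51+31+41 = 146 min.
Row-greedy (each worker in turn takes its cheapest remaining task) gives 187 min, worse by 41.
Next-best assignment: Bakr→Task T1, Varga→Task T5, Santos→Task T6, Mendoza→Task T2 = 187 min.
Checked against all permutations: 146 min is optimal.

Min total: 146 min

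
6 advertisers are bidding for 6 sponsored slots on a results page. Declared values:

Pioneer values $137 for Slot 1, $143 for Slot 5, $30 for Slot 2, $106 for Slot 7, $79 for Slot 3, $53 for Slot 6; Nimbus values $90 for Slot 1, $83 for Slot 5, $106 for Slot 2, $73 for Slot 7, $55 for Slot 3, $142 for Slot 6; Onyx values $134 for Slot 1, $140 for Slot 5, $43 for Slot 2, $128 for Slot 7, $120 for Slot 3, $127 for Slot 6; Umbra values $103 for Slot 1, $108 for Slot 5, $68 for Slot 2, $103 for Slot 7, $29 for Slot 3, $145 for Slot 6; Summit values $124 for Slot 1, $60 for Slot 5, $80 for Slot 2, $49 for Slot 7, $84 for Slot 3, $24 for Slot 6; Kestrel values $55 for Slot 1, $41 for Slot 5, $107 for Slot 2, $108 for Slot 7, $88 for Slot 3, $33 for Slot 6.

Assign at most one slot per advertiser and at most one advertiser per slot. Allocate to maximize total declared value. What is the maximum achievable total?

Optimal: Pioneer→Slot 5 ($143), Nimbus→Slot 2 ($106), Onyx→Slot 3 ($120), Umbra→Slot 6 ($145), Summit→Slot 1 ($124), Kestrel→Slot 7 ($108) — total 143+106+120+145+124+108 = $746.
Column-greedy (each slot in turn goes to its best remaining advertiser) gives $713, worse by 33.
Next-best assignment: Pioneer→Slot 5, Nimbus→Slot 6, Onyx→Slot 3, Umbra→Slot 7, Summit→Slot 1, Kestrel→Slot 2 = $739.

Maximum total: $746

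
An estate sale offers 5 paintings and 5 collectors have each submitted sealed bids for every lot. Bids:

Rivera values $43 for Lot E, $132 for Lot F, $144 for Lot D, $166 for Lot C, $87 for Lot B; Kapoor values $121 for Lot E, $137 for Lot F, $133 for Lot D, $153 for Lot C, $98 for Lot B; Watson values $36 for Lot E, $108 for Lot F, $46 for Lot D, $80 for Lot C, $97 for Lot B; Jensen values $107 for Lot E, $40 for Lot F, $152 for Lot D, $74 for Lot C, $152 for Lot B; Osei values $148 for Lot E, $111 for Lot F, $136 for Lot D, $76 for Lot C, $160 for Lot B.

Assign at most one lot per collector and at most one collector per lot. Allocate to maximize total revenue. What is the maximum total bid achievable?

Maximum total: $707

Optimal: Rivera→Lot C ($166), Kapoor→Lot E ($121), Watson→Lot F ($108), Jensen→Lot D ($152), Osei→Lot B ($160) — total 166+121+108+152+160 = $707.
Max-entry greedy (repeatedly take the single best remaining cell) gives $651, worse by 56.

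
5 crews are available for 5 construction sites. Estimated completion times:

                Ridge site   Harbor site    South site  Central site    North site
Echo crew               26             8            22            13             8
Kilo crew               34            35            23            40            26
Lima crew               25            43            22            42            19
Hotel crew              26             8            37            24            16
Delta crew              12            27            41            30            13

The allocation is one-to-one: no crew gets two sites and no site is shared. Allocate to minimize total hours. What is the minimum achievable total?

This is a one-to-one assignment (minimum-cost bipartite matching).
Optimal: Echo crew→Central site (13 hours), Kilo crew→South site (23 hours), Lima crew→North site (19 hours), Hotel crew→Harbor site (8 hours), Delta crew→Ridge site (12 hours) — total 13+23+19+8+12 = 75 hours.
Column-greedy (each site in turn goes to its cheapest remaining crew) gives 92 hours, worse by 17.
Next-best assignment: Echo crew→Central site, Kilo crew→North site, Lima crew→South site, Hotel crew→Harbor site, Delta crew→Ridge site = 81 hours.
Checked against all permutations: 75 hours is optimal.

Minimum total: 75 hours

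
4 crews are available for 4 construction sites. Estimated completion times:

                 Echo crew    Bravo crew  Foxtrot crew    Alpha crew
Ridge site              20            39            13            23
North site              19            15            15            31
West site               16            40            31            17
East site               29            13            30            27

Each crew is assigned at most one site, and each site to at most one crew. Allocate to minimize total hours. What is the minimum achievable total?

Optimal: Echo crew→North site (19 hours), Bravo crew→East site (13 hours), Foxtrot crew→Ridge site (13 hours), Alpha crew→West site (17 hours) — total 19+13+13+17 = 62 hours.
Column-greedy (each site in turn goes to its cheapest remaining crew) gives 71 hours, worse by 9.

Min total: 62 hours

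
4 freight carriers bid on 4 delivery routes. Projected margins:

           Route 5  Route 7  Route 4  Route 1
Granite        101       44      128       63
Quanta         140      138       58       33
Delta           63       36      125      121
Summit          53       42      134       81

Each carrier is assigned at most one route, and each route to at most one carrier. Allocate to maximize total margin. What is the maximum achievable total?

Maximum total: $494k

Optimal: Granite→Route 5 ($101k), Quanta→Route 7 ($138k), Delta→Route 1 ($121k), Summit→Route 4 ($134k) — total 101+138+121+134 = $494k.
Max-entry greedy (repeatedly take the single best remaining cell) gives $439k, worse by 55.
No other one-to-one assignment exceeds $494k.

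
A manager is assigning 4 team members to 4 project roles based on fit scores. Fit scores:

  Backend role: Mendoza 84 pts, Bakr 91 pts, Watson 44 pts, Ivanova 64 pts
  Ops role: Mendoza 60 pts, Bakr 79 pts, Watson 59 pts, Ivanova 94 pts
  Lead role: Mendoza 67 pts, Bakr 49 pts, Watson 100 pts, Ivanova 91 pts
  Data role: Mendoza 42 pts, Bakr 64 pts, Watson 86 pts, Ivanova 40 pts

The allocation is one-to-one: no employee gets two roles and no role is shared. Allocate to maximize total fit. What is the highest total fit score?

Maximum total: 342 pts

Optimal: Mendoza→Backend role (84 pts), Bakr→Data role (64 pts), Watson→Lead role (100 pts), Ivanova→Ops role (94 pts) — total 84+64+100+94 = 342 pts.
Max-entry greedy (repeatedly take the single best remaining cell) gives 327 pts, worse by 15.
Next-best assignment: Mendoza→Backend role, Bakr→Ops role, Watson→Data role, Ivanova→Lead role = 340 pts.
Swapping Bakr↔Mendoza (Bakr→Backend role 91 pts, Mendoza→Data role 42 pts) loses 15.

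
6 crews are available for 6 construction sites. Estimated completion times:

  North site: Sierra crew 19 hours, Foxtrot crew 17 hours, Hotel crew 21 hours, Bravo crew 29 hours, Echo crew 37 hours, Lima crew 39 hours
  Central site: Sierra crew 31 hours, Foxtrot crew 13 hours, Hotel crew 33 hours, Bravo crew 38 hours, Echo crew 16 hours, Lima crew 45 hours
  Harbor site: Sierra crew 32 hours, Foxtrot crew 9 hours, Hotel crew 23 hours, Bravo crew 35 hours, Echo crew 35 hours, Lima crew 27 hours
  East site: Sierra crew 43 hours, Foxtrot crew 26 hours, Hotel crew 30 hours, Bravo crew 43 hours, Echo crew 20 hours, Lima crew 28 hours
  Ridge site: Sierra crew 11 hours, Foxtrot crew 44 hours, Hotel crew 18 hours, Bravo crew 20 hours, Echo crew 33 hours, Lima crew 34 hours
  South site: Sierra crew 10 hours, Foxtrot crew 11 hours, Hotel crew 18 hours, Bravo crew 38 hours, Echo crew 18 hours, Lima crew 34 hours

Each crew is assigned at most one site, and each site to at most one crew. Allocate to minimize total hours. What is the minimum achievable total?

Optimal: Sierra crew→South site (10 hours), Foxtrot crew→Harbor site (9 hours), Hotel crew→North site (21 hours), Bravo crew→Ridge site (20 hours), Echo crew→Central site (16 hours), Lima crew→East site (28 hours) — total 10+9+21+20+16+28 = 104 hours.
Next-best assignment: Sierra crew→North site, Foxtrot crew→Harbor site, Hotel crew→South site, Bravo crew→Ridge site, Echo crew→Central site, Lima crew→East site = 110 hours.
Swapping Foxtrot crew↔Echo crew (Foxtrot crew→Central site 13 hours, Echo crew→Harbor site 35 hours) adds 23.

Min total: 104 hours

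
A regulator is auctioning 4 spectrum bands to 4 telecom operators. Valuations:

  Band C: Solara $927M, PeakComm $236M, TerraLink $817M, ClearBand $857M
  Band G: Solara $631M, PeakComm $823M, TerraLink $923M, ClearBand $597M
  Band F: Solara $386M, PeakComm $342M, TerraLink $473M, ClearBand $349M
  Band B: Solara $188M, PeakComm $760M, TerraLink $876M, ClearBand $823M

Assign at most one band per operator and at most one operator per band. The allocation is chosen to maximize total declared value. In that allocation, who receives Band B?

Optimal: Solara→Band C ($927M), PeakComm→Band G ($823M), TerraLink→Band F ($473M), ClearBand→Band B ($823M) — total 927+823+473+823 = $3046M.
Max-entry greedy (repeatedly take the single best remaining cell) gives $3015M, worse by 31.
ClearBand's own top band is Band C ($857M), but forcing ClearBand→Band C and reassigning the rest optimally gives only $2942M — worse by 104.

ClearBand receives Band B.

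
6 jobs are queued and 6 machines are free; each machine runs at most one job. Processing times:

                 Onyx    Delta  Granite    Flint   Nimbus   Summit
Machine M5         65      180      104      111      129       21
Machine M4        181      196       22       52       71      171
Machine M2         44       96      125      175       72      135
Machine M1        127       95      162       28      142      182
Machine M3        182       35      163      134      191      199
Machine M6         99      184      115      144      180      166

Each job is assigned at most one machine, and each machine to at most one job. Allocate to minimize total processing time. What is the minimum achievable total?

Optimal: Onyx→Machine M6 (99 min), Delta→Machine M3 (35 min), Granite→Machine M4 (22 min), Flint→Machine M1 (28 min), Nimbus→Machine M2 (72 min), Summit→Machine M5 (21 min) — total 99+35+22+28+72+21 = 277 min.
Min-entry greedy (repeatedly take the single cheapest remaining cell) gives 330 min, worse by 53.
Next-best assignment: Onyx→Machine M2, Delta→Machine M3, Granite→Machine M6, Flint→Machine M1, Nimbus→Machine M4, Summit→Machine M5 = 314 min.
Swapping Delta↔Granite (Delta→Machine M4 196 min, Granite→Machine M3 163 min) adds 302.
Checked against all permutations: 277 min is optimal.

Min total: 277 min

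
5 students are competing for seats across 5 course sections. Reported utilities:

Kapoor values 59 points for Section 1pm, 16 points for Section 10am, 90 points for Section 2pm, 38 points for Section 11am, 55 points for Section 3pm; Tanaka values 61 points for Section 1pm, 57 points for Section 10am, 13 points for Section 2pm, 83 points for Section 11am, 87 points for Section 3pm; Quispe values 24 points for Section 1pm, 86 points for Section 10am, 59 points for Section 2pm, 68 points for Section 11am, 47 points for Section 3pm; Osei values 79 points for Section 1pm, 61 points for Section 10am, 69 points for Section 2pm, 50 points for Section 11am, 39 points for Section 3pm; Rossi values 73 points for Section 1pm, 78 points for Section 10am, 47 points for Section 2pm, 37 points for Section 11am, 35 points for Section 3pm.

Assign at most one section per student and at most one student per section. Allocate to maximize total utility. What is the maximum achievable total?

Maximum total: 402 points

Optimal: Kapoor→Section 2pm (90 points), Tanaka→Section 3pm (87 points), Quispe→Section 11am (68 points), Osei→Section 1pm (79 points), Rossi→Section 10am (78 points) — total 90+87+68+79+78 = 402 points.
Max-entry greedy (repeatedly take the single best remaining cell) gives 379 points, worse by 23.
Next-best assignment: Kapoor→Section 2pm, Tanaka→Section 3pm, Quispe→Section 10am, Osei→Section 11am, Rossi→Section 1pm = 386 points.
Every other assignment is strictly worse.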